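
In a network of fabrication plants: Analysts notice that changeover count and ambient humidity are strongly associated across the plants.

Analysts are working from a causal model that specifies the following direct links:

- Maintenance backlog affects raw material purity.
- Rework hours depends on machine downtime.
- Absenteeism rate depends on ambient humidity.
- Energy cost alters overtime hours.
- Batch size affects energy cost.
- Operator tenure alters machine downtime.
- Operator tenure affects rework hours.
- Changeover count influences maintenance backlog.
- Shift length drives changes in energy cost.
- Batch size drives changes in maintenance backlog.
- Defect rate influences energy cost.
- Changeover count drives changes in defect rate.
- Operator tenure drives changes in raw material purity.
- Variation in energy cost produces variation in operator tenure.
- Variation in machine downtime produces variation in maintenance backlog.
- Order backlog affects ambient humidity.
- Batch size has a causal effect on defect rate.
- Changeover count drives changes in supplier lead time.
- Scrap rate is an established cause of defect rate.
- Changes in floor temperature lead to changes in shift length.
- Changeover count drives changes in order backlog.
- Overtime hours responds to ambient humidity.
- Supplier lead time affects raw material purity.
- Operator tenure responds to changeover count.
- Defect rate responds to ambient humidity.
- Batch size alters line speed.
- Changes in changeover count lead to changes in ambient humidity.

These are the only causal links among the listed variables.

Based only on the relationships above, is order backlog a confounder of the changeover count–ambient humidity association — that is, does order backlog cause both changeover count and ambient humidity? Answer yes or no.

Order backlog has no stated causal path to changeover count. A confounder must cause both variables, so order backlog does not qualify.

no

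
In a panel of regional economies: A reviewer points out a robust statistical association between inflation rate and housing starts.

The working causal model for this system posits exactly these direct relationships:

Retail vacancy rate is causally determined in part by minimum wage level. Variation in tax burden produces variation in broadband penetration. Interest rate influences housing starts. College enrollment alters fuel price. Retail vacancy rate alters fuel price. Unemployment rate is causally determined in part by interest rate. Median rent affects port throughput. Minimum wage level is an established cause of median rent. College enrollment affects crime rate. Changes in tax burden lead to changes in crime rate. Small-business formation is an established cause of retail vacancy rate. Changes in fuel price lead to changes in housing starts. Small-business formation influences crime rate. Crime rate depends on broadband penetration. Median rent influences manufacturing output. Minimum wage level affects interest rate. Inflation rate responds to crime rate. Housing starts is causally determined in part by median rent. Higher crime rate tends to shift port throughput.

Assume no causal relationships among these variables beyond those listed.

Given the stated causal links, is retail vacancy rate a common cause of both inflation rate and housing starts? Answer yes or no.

Retail vacancy rate has no stated causal path to inflation rate. A confounder must cause both variables, so retail vacancy rate does not qualify.

no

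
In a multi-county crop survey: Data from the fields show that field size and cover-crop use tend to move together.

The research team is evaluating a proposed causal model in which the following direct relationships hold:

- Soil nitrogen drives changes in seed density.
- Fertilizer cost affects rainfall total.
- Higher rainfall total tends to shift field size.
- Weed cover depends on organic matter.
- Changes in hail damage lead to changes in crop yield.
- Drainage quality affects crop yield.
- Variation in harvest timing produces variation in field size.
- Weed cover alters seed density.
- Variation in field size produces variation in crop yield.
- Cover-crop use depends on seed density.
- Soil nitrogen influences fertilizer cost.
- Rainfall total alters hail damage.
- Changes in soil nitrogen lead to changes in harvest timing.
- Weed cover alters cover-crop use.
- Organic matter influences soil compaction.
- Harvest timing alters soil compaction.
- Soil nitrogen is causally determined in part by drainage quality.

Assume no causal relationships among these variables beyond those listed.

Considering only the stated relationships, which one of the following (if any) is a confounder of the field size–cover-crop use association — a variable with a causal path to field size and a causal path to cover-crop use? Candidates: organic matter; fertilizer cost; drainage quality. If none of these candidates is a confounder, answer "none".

Drainage quality causes field size (drainage quality → soil nitrogen → harvest timing → field size) and also causes cover-crop use (drainage quality → soil nitrogen → seed density → cover-crop use); it is a common cause of both.
Each of the other candidates lacks a causal path to at least one of field size and cover-crop use, so they do not confound the relationship.

drainage quality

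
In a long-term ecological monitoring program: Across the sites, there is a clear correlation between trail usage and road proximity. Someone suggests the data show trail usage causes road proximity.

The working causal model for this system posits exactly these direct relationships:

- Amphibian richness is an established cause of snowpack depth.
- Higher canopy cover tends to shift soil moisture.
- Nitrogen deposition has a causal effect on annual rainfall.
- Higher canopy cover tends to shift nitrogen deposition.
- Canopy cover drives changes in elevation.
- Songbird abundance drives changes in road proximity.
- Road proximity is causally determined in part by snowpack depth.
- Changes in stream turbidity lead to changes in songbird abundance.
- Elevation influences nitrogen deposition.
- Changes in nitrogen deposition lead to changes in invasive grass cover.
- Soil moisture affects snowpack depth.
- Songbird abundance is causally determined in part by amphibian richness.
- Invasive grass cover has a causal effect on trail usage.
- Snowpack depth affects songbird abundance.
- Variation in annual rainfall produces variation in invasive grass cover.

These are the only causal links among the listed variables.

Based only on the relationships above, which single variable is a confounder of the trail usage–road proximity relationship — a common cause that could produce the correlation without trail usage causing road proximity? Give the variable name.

canopy cover

Canopy cover has a causal path to trail usage (canopy cover → nitrogen deposition → invasive grass cover → trail usage) and a separate causal path to road proximity (canopy cover → soil moisture → snowpack depth → road proximity), so it is a common cause of both.
No stated relationship gives trail usage a causal route to road proximity, so the correlation is explained by the shared upstream cause rather than a direct effect.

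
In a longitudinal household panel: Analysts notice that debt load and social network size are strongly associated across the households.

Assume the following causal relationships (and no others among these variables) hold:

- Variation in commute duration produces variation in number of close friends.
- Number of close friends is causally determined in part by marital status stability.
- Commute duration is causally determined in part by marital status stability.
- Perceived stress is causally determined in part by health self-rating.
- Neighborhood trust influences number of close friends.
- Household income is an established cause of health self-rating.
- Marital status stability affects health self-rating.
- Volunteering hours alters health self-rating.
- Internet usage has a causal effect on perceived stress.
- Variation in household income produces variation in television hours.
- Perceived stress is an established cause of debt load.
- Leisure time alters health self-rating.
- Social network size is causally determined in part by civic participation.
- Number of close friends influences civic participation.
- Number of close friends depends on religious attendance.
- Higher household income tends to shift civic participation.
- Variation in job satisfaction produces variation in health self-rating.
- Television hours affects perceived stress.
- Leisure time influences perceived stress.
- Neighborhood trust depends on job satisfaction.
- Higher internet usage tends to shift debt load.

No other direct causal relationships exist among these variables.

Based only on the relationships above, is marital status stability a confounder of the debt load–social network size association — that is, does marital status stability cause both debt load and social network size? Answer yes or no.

Marital status stability has a causal path to debt load (marital status stability → health self-rating → perceived stress → debt load) and to social network size (marital status stability → number of close friends → civic participation → social network size), so it is a common cause of both — a confounder.

yes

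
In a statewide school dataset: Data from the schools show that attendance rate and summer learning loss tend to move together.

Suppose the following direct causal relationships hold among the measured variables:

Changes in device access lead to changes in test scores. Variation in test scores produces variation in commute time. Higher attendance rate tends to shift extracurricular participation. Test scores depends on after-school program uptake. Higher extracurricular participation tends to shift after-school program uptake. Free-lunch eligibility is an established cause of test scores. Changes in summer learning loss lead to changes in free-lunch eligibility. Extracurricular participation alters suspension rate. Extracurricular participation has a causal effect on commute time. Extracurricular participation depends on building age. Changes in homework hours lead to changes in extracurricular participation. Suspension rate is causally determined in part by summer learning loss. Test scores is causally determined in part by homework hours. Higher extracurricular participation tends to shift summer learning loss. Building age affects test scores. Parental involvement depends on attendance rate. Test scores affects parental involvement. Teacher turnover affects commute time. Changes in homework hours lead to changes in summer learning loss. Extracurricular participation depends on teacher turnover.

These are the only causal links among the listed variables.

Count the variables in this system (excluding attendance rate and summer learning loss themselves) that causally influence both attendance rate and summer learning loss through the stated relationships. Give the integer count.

0

No listed variable has a causal path to both attendance rate and summer learning loss, so there are no common causes.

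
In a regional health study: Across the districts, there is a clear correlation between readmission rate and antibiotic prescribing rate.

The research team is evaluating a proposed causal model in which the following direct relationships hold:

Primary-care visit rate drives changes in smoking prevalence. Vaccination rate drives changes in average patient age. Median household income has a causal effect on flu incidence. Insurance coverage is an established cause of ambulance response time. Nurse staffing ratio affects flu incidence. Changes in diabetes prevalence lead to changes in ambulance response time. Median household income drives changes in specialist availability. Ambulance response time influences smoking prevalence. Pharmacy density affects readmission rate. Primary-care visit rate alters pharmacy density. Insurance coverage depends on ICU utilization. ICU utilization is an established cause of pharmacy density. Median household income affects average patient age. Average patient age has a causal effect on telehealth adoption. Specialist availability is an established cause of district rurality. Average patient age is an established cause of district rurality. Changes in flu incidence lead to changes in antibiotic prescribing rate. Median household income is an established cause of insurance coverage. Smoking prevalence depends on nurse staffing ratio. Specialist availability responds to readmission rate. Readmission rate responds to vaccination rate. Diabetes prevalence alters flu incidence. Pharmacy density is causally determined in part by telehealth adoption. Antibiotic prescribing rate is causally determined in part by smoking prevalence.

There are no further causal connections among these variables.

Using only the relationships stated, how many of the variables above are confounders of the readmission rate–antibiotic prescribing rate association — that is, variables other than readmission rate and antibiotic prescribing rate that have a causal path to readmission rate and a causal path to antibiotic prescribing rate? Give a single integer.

The common causes are: ICU utilization (to readmission rate via ICU utilization → pharmacy density → readmission rate; to antibiotic prescribing rate via ICU utilization → insurance coverage → ambulance response time → smoking prevalence → antibiotic prescribing rate); median household income (to readmission rate via median household income → average patient age → telehealth adoption → pharmacy density → readmission rate; to antibiotic prescribing rate via median household income → flu incidence → antibiotic prescribing rate); primary-care visit rate (to readmission rate via primary-care visit rate → pharmacy density → readmission rate; to antibiotic prescribing rate via primary-care visit rate → smoking prevalence → antibiotic prescribing rate).
Every other variable lacks a causal path to at least one of readmission rate and antibiotic prescribing rate.

3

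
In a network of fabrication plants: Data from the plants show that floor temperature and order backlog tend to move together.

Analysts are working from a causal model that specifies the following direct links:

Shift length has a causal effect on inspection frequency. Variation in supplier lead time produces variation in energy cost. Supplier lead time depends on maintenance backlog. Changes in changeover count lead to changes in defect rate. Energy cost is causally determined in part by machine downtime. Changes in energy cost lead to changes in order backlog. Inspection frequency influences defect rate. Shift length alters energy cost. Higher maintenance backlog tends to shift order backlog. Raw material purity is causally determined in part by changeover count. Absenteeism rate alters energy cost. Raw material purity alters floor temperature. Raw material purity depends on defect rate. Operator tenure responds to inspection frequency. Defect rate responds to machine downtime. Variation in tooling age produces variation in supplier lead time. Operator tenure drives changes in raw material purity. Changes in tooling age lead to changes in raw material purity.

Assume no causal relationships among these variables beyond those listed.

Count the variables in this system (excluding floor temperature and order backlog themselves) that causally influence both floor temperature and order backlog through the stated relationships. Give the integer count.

3

The common causes are: machine downtime (to floor temperature via machine downtime → defect rate → raw material purity → floor temperature; to order backlog via machine downtime → energy cost → order backlog); shift length (to floor temperature via shift length → inspection frequency → defect rate → raw material purity → floor temperature; to order backlog via shift length → energy cost → order backlog); tooling age (to floor temperature via tooling age → raw material purity → floor temperature; to order backlog via tooling age → supplier lead time → energy cost → order backlog).
Every other variable lacks a causal path to at least one of floor temperature and order backlog.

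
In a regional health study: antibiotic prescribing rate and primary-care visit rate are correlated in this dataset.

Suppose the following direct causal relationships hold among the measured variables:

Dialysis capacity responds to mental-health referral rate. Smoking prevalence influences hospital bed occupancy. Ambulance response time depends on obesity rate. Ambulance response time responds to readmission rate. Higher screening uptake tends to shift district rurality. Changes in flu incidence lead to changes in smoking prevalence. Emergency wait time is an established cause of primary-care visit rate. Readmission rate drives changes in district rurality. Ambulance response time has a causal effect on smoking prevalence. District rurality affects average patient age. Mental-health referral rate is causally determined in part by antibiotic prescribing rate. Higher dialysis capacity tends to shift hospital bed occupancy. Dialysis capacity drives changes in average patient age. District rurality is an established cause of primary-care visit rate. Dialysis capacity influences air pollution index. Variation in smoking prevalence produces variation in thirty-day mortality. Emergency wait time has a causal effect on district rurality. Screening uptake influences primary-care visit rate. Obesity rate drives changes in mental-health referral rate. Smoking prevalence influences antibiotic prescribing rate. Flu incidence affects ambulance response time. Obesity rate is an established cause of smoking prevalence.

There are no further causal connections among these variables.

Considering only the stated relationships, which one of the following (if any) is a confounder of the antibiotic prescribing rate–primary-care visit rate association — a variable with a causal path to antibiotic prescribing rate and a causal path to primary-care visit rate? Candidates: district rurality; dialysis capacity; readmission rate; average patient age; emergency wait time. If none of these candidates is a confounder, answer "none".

readmission rate

Readmission rate causes antibiotic prescribing rate (readmission rate → ambulance response time → smoking prevalence → antibiotic prescribing rate) and also causes primary-care visit rate (readmission rate → district rurality → primary-care visit rate); it is a common cause of both.
Each of the other candidates lacks a causal path to at least one of antibiotic prescribing rate and primary-care visit rate, so they do not confound the relationship.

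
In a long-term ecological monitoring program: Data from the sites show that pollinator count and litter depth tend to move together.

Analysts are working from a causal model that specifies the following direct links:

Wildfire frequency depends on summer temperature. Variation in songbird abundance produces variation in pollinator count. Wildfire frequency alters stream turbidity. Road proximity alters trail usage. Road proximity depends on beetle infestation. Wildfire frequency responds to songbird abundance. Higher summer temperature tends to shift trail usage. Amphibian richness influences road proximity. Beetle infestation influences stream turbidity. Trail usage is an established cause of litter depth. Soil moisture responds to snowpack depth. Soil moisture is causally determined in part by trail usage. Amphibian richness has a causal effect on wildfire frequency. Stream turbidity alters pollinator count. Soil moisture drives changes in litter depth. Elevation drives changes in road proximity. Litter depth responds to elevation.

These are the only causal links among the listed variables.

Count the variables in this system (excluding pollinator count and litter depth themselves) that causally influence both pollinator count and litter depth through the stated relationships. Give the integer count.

3

The common causes are: amphibian richness (to pollinator count via amphibian richness → wildfire frequency → stream turbidity → pollinator count; to litter depth via amphibian richness → road proximity → trail usage → litter depth); beetle infestation (to pollinator count via beetle infestation → stream turbidity → pollinator count; to litter depth via beetle infestation → road proximity → trail usage → litter depth); summer temperature (to pollinator count via summer temperature → wildfire frequency → stream turbidity → pollinator count; to litter depth via summer temperature → trail usage → litter depth).
Every other variable lacks a causal path to at least one of pollinator count and litter depth.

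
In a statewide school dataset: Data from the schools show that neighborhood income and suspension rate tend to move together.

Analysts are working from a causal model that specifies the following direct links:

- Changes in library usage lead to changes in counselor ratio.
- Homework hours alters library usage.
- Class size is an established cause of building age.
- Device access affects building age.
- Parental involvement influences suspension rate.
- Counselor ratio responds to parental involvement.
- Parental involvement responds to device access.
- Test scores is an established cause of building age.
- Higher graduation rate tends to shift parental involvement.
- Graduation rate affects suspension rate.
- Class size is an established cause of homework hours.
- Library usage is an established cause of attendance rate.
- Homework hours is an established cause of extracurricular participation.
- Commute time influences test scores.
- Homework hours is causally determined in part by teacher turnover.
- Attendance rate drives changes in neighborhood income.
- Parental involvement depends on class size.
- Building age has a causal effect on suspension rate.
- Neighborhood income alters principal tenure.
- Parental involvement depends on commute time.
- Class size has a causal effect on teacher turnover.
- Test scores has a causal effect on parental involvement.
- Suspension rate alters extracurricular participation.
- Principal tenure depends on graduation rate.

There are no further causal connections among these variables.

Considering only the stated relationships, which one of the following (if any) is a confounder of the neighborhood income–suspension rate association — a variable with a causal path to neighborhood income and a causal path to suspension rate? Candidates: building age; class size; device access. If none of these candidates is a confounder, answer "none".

class size

Class size causes neighborhood income (class size → homework hours → library usage → attendance rate → neighborhood income) and also causes suspension rate (class size → parental involvement → suspension rate); it is a common cause of both.
Each of the other candidates lacks a causal path to at least one of neighborhood income and suspension rate, so they do not confound the relationship.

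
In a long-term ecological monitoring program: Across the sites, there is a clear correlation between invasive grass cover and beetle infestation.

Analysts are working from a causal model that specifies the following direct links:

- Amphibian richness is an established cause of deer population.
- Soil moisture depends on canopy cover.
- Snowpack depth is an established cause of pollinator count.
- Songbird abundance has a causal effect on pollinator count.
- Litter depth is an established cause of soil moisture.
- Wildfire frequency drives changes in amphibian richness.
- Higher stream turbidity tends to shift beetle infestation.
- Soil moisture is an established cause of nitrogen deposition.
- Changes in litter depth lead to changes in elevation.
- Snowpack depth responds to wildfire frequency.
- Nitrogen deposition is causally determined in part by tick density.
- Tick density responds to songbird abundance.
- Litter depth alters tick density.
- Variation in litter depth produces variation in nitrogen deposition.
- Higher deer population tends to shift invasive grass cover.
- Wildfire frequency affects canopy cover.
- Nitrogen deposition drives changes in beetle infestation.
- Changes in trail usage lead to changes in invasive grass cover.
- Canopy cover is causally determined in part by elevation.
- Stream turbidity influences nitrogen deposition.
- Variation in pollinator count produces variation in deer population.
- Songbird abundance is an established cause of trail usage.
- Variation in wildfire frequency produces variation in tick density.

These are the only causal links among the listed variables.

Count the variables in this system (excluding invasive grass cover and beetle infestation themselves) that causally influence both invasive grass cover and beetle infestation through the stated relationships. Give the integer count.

2

The common causes are: songbird abundance (to invasive grass cover via songbird abundance → trail usage → invasive grass cover; to beetle infestation via songbird abundance → tick density → nitrogen deposition → beetle infestation); wildfire frequency (to invasive grass cover via wildfire frequency → amphibian richness → deer population → invasive grass cover; to beetle infestation via wildfire frequency → tick density → nitrogen deposition → beetle infestation).
Every other variable lacks a causal path to at least one of invasive grass cover and beetle infestation.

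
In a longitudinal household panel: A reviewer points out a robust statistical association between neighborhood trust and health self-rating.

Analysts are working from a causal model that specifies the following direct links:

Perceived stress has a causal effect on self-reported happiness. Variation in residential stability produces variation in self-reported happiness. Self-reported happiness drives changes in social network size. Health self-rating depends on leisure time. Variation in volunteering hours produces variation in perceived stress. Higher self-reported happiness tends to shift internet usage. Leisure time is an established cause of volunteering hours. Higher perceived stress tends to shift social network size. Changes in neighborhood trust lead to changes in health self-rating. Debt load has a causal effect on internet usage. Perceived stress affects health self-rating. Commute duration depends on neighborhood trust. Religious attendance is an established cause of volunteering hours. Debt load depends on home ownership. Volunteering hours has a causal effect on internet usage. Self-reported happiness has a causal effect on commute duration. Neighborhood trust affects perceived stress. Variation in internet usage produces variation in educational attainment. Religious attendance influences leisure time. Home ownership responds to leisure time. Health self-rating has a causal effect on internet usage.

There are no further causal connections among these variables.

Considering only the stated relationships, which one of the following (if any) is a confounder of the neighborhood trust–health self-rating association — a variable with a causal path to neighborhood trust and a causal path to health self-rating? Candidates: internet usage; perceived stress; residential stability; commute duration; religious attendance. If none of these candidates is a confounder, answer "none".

none

None of the listed candidates has causal paths to both neighborhood trust and health self-rating in the stated relationships, so none is a common cause.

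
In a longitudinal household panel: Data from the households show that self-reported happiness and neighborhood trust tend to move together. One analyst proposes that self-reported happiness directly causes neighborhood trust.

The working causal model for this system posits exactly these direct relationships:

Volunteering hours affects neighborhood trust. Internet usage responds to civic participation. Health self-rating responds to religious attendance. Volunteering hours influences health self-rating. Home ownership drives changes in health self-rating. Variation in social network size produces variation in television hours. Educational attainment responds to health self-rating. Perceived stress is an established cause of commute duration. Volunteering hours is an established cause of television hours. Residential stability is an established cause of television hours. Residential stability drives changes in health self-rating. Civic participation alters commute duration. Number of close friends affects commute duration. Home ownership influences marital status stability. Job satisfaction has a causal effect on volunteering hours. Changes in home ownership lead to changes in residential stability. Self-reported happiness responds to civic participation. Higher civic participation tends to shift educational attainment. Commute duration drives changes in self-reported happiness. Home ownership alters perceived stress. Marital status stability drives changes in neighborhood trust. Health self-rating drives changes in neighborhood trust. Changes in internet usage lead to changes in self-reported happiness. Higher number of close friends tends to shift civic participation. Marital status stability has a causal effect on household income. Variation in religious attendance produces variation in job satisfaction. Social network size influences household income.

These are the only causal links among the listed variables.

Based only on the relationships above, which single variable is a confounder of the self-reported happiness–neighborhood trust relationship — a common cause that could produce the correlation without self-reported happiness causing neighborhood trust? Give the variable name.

home ownership

Home ownership has a causal path to self-reported happiness (home ownership → perceived stress → commute duration → self-reported happiness) and a separate causal path to neighborhood trust (home ownership → health self-rating → neighborhood trust), so it is a common cause of both.
No stated relationship gives self-reported happiness a causal route to neighborhood trust, so the correlation is explained by the shared upstream cause rather than a direct effect.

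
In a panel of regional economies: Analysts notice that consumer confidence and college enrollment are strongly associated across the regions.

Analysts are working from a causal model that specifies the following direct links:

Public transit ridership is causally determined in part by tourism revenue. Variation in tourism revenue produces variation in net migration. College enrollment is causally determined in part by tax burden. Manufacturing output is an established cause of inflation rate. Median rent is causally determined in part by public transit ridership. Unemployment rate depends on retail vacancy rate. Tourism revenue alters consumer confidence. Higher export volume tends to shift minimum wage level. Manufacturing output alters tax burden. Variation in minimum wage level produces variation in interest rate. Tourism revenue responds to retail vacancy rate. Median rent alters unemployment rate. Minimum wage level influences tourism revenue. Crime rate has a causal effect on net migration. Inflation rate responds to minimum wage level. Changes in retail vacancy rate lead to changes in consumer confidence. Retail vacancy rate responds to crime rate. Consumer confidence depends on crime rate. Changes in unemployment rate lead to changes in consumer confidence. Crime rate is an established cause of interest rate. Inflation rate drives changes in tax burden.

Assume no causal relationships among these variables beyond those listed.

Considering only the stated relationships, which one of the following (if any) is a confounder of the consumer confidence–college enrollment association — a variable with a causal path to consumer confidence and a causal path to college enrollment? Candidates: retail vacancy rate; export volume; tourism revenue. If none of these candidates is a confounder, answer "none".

export volume

Export volume causes consumer confidence (export volume → minimum wage level → tourism revenue → consumer confidence) and also causes college enrollment (export volume → minimum wage level → inflation rate → tax burden → college enrollment); it is a common cause of both.
Each of the other candidates lacks a causal path to at least one of consumer confidence and college enrollment, so they do not confound the relationship.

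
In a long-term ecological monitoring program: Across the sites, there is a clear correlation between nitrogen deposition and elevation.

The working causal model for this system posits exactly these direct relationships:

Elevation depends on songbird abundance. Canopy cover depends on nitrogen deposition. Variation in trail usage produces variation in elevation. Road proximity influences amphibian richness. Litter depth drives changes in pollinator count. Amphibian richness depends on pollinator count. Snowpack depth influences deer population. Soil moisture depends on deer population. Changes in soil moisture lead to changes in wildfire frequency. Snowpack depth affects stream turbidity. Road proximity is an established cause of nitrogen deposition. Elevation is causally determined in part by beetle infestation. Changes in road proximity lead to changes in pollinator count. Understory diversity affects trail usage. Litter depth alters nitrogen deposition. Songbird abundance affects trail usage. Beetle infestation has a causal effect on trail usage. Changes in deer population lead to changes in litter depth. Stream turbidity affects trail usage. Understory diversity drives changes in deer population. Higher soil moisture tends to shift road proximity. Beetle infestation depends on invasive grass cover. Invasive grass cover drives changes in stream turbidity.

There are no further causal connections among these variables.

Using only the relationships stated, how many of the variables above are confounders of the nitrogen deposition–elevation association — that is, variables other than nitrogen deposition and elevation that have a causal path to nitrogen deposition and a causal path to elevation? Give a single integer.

2

The common causes are: snowpack depth (to nitrogen deposition via snowpack depth → deer population → litter depth → nitrogen deposition; to elevation via snowpack depth → stream turbidity → trail usage → elevation); understory diversity (to nitrogen deposition via understory diversity → deer population → litter depth → nitrogen deposition; to elevation via understory diversity → trail usage → elevation).
Every other variable lacks a causal path to at least one of nitrogen deposition and elevation.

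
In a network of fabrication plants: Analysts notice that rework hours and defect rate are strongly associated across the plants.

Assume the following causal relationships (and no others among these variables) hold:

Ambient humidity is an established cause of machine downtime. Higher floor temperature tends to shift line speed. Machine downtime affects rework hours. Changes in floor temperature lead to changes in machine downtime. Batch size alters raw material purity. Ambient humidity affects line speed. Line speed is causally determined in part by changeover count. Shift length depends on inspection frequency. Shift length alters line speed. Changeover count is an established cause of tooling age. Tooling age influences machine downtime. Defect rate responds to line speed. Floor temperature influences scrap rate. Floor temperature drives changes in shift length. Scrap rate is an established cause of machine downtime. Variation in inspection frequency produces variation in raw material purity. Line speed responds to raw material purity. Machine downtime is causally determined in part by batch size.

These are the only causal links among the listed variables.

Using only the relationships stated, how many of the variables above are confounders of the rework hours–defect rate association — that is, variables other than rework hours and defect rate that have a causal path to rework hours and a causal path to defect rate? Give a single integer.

The common causes are: ambient humidity (to rework hours via ambient humidity → machine downtime → rework hours; to defect rate via ambient humidity → line speed → defect rate); batch size (to rework hours via batch size → machine downtime → rework hours; to defect rate via batch size → raw material purity → line speed → defect rate); changeover count (to rework hours via changeover count → tooling age → machine downtime → rework hours; to defect rate via changeover count → line speed → defect rate); floor temperature (to rework hours via floor temperature → machine downtime → rework hours; to defect rate via floor temperature → line speed → defect rate).
Every other variable lacks a causal path to at least one of rework hours and defect rate.

4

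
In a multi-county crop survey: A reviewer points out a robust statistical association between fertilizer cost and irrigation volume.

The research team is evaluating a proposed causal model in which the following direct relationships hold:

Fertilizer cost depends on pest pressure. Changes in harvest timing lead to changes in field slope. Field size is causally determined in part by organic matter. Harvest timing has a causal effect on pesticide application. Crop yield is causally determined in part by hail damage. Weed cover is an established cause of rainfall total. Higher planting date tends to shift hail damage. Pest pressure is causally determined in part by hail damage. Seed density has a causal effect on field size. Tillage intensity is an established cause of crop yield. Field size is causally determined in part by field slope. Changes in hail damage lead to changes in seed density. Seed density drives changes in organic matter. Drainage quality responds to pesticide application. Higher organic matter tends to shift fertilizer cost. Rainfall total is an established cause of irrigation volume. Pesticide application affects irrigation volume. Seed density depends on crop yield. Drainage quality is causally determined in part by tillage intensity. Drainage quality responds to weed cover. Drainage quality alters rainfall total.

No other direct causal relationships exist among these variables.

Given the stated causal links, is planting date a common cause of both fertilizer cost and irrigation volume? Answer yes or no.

Planting date has no stated causal path to irrigation volume. A confounder must cause both variables, so planting date does not qualify.

no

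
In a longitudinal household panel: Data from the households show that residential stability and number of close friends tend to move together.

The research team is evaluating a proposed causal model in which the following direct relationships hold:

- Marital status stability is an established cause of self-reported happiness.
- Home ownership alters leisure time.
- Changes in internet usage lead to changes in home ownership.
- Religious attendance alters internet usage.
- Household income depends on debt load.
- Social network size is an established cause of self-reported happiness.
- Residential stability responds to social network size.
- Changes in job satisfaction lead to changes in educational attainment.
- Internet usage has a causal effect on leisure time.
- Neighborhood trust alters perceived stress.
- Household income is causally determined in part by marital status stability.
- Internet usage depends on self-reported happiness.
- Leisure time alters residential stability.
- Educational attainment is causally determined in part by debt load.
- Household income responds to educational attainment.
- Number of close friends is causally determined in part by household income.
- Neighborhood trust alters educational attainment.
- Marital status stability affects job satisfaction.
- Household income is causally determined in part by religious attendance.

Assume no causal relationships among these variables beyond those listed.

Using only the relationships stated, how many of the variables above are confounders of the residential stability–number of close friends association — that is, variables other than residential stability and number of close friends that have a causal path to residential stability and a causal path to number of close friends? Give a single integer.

2

The common causes are: marital status stability (to residential stability via marital status stability → self-reported happiness → internet usage → leisure time → residential stability; to number of close friends via marital status stability → household income → number of close friends); religious attendance (to residential stability via religious attendance → internet usage → leisure time → residential stability; to number of close friends via religious attendance → household income → number of close friends).
Every other variable lacks a causal path to at least one of residential stability and number of close friends.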